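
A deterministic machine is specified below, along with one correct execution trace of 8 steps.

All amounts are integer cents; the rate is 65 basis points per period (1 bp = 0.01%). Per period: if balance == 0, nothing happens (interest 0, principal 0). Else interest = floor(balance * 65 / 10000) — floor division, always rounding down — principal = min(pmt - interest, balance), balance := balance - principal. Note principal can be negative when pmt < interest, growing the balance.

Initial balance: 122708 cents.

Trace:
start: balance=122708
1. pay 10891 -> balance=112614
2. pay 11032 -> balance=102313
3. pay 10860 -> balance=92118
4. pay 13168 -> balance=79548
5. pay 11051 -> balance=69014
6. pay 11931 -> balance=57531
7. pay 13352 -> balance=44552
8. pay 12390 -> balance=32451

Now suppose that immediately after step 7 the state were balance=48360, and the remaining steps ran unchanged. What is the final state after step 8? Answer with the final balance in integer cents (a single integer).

36284

state after step 7 := balance=48360
8. pay 12390 -> balance=36284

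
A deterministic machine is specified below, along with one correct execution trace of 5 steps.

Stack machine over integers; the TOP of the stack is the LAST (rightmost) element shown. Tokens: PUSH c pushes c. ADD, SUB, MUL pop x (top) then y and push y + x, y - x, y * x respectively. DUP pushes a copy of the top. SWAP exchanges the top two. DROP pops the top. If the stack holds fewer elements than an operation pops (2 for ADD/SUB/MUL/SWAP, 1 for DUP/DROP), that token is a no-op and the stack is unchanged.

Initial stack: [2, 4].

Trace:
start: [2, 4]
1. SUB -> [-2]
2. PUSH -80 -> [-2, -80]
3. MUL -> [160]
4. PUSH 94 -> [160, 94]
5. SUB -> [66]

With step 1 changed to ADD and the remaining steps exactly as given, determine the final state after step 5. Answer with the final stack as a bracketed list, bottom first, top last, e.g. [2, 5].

(re-executing from step 1 with the substitution; state before step 1: [2, 4])
1. ADD -> [6]
2. PUSH -80 -> [6, -80]
3. MUL -> [-480]
4. PUSH 94 -> [-480, 94]
5. SUB -> [-574]

[-574]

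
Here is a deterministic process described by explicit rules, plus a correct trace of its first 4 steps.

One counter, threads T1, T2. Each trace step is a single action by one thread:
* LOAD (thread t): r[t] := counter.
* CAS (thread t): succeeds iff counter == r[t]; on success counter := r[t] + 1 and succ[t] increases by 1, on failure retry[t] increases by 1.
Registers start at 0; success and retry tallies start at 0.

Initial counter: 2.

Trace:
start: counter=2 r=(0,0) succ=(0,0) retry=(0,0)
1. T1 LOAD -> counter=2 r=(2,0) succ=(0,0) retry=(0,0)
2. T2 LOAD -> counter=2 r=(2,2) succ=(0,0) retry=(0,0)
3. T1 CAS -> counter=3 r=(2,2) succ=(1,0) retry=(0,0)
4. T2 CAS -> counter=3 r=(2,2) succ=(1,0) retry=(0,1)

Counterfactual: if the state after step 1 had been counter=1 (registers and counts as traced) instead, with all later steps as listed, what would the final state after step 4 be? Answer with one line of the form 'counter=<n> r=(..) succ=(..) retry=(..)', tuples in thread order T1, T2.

counter=2 r=(2,1) succ=(0,1) retry=(1,0)

state after step 1 := counter=1 r=(2,0) succ=(0,0) retry=(0,0)
2. T2 LOAD -> counter=1 r=(2,1) succ=(0,0) retry=(0,0)
3. T1 CAS -> counter=1 r=(2,1) succ=(0,0) retry=(1,0)
4. T2 CAS -> counter=2 r=(2,1) succ=(0,1) retry=(1,0)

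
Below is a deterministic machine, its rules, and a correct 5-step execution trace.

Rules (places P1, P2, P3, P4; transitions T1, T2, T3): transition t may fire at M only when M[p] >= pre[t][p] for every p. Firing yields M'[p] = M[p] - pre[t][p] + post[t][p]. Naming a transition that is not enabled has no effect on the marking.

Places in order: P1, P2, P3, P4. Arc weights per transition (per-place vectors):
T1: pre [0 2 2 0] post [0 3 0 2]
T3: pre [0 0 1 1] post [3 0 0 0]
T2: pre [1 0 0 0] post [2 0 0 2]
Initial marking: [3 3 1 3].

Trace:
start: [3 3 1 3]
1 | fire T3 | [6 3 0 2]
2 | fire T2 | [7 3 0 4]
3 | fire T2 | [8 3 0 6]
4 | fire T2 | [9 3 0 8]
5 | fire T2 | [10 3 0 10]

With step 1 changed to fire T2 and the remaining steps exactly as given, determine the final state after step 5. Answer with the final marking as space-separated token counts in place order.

8 3 1 13

(re-executing from step 1 with the substitution; state before step 1: [3 3 1 3])
1 | fire T2 | [4 3 1 5]
2 | fire T2 | [5 3 1 7]
3 | fire T2 | [6 3 1 9]
4 | fire T2 | [7 3 1 11]
5 | fire T2 | [8 3 1 13]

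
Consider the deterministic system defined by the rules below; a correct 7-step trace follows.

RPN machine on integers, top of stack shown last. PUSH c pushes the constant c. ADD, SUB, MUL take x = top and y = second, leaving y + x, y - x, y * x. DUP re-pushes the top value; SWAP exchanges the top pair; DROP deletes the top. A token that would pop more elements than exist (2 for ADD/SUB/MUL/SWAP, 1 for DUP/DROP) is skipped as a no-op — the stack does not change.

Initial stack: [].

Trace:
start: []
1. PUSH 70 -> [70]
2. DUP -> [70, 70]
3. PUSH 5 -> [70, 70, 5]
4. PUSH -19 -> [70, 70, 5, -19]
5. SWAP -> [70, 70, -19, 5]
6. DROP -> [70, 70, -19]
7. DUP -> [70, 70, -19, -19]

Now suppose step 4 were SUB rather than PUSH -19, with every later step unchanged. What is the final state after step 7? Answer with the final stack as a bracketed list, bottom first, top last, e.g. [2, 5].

(re-executing from step 4 with the substitution; state before step 4: [70, 70, 5])
4. SUB -> [70, 65]
5. SWAP -> [65, 70]
6. DROP -> [65]
7. DUP -> [65, 65]

[65, 65]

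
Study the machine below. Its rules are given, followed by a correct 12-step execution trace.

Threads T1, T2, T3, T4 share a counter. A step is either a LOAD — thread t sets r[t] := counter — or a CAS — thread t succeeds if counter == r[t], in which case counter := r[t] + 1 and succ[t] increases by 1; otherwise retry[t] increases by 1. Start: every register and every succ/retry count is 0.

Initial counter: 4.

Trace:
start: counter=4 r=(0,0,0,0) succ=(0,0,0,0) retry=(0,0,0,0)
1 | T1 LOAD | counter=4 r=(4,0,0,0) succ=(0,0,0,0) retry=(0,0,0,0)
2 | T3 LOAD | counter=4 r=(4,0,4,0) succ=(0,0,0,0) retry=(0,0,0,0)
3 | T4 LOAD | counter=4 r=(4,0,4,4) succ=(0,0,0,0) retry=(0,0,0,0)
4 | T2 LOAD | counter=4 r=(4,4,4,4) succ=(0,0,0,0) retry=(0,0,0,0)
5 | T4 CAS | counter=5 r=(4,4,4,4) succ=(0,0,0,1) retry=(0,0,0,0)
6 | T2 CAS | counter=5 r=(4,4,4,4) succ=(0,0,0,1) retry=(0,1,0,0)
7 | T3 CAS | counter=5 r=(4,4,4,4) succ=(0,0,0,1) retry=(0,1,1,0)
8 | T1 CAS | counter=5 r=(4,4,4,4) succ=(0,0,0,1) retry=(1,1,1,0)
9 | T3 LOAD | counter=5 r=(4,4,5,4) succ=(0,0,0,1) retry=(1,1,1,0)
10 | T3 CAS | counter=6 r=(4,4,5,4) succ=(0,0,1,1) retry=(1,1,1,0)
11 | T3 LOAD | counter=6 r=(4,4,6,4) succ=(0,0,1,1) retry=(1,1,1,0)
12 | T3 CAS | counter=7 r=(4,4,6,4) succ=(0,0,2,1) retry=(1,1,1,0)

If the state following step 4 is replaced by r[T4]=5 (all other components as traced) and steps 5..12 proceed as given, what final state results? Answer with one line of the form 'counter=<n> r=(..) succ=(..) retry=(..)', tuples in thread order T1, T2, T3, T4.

state after step 4 := counter=4 r=(4,4,4,5) succ=(0,0,0,0) retry=(0,0,0,0)
5 | T4 CAS | counter=4 r=(4,4,4,5) succ=(0,0,0,0) retry=(0,0,0,1)
6 | T2 CAS | counter=5 r=(4,4,4,5) succ=(0,1,0,0) retry=(0,0,0,1)
7 | T3 CAS | counter=5 r=(4,4,4,5) succ=(0,1,0,0) retry=(0,0,1,1)
8 | T1 CAS | counter=5 r=(4,4,4,5) succ=(0,1,0,0) retry=(1,0,1,1)
9 | T3 LOAD | counter=5 r=(4,4,5,5) succ=(0,1,0,0) retry=(1,0,1,1)
10 | T3 CAS | counter=6 r=(4,4,5,5) succ=(0,1,1,0) retry=(1,0,1,1)
11 | T3 LOAD | counter=6 r=(4,4,6,5) succ=(0,1,1,0) retry=(1,0,1,1)
12 | T3 CAS | counter=7 r=(4,4,6,5) succ=(0,1,2,0) retry=(1,0,1,1)

counter=7 r=(4,4,6,5) succ=(0,1,2,0) retry=(1,0,1,1)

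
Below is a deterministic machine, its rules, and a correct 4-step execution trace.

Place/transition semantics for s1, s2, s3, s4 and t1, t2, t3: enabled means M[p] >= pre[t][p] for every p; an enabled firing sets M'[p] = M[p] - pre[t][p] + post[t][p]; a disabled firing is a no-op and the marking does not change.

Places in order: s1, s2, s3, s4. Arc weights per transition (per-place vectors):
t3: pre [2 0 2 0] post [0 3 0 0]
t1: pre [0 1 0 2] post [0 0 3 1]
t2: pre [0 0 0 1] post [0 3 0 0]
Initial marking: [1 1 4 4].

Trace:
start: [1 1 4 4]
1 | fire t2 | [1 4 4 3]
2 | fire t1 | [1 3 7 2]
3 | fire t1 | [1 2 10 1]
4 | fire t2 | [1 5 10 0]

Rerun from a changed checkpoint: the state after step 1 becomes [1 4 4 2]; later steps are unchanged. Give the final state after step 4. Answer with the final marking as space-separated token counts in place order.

state after step 1 := [1 4 4 2]
2 | fire t1 | [1 3 7 1]
3 | fire t1 | [1 3 7 1]
4 | fire t2 | [1 6 7 0]

1 6 7 0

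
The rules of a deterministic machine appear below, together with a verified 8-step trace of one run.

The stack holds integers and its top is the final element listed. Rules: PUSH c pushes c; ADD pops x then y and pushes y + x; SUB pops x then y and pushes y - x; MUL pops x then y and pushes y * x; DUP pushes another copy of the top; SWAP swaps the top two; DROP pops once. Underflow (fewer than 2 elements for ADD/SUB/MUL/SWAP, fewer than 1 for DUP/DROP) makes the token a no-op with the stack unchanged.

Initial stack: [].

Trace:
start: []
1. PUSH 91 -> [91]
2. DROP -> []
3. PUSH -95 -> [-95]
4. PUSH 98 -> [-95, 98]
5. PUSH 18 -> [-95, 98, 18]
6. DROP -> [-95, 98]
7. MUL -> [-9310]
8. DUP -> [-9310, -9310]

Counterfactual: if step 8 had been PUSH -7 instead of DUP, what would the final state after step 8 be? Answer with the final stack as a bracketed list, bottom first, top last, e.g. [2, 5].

(re-executing from step 8 with the substitution; state before step 8: [-9310])
8. PUSH -7 -> [-9310, -7]

[-9310, -7]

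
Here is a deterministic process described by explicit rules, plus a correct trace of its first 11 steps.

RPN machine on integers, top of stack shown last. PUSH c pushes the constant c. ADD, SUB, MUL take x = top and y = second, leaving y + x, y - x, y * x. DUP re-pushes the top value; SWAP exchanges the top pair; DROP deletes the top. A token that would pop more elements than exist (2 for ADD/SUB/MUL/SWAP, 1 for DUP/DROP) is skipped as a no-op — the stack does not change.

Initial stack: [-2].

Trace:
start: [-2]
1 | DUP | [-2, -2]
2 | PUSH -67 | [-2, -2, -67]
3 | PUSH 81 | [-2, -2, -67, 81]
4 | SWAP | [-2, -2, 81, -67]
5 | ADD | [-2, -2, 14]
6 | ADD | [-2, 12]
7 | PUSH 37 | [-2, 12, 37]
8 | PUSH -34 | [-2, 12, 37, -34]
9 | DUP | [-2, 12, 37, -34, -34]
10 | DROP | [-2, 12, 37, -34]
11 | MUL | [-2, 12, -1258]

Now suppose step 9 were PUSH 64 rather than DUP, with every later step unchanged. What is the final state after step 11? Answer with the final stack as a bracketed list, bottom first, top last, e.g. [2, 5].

(re-executing from step 9 with the substitution; state before step 9: [-2, 12, 37, -34])
9 | PUSH 64 | [-2, 12, 37, -34, 64]
10 | DROP | [-2, 12, 37, -34]
11 | MUL | [-2, 12, -1258]

[-2, 12, -1258]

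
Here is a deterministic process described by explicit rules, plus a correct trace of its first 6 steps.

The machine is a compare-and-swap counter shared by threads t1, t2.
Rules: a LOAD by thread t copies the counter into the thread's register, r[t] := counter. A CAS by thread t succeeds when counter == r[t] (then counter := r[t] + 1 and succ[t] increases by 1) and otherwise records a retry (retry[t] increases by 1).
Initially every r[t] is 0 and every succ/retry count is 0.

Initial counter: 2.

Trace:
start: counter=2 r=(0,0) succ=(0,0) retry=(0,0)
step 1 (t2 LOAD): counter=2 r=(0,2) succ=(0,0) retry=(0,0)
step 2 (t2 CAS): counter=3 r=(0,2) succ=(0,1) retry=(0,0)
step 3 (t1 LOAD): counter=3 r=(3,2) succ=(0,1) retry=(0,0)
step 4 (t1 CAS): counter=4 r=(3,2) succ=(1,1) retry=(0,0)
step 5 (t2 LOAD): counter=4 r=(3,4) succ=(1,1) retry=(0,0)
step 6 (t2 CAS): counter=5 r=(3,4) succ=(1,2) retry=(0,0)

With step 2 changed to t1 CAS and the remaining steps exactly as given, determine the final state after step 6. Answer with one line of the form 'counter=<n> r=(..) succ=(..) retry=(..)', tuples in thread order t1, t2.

(re-executing from step 2 with the substitution; state before step 2: counter=2 r=(0,2) succ=(0,0) retry=(0,0))
step 2 (t1 CAS): counter=2 r=(0,2) succ=(0,0) retry=(1,0)
step 3 (t1 LOAD): counter=2 r=(2,2) succ=(0,0) retry=(1,0)
step 4 (t1 CAS): counter=3 r=(2,2) succ=(1,0) retry=(1,0)
step 5 (t2 LOAD): counter=3 r=(2,3) succ=(1,0) retry=(1,0)
step 6 (t2 CAS): counter=4 r=(2,3) succ=(1,1) retry=(1,0)

counter=4 r=(2,3) succ=(1,1) retry=(1,0)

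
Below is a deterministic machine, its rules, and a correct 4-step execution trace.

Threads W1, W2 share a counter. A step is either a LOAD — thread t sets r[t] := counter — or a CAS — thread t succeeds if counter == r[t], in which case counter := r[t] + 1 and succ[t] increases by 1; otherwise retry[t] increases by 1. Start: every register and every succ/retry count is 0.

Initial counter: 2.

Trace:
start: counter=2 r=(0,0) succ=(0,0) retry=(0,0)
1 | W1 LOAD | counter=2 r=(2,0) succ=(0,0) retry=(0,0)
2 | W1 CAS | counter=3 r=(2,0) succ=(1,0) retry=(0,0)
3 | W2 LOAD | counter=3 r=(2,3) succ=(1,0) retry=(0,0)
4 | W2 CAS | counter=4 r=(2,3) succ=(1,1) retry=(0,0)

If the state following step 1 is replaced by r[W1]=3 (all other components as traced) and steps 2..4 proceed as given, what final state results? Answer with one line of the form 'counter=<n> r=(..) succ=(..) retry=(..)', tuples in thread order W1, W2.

counter=3 r=(3,2) succ=(0,1) retry=(1,0)

state after step 1 := counter=2 r=(3,0) succ=(0,0) retry=(0,0)
2 | W1 CAS | counter=2 r=(3,0) succ=(0,0) retry=(1,0)
3 | W2 LOAD | counter=2 r=(3,2) succ=(0,0) retry=(1,0)
4 | W2 CAS | counter=3 r=(3,2) succ=(0,1) retry=(1,0)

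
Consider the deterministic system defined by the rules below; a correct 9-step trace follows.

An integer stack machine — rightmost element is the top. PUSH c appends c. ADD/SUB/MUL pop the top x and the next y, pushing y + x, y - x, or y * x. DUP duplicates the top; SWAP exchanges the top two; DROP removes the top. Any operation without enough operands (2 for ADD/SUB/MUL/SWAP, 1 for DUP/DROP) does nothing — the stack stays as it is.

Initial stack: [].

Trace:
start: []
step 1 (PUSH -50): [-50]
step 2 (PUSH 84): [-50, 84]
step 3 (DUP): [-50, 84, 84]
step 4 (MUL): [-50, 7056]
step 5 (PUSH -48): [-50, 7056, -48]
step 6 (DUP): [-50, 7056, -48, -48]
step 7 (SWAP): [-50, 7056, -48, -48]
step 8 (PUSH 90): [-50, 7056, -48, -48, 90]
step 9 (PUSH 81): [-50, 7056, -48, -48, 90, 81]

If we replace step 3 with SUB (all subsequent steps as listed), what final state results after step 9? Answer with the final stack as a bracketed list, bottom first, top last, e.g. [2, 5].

(re-executing from step 3 with the substitution; state before step 3: [-50, 84])
step 3 (SUB): [-134]
step 4 (MUL): [-134]
step 5 (PUSH -48): [-134, -48]
step 6 (DUP): [-134, -48, -48]
step 7 (SWAP): [-134, -48, -48]
step 8 (PUSH 90): [-134, -48, -48, 90]
step 9 (PUSH 81): [-134, -48, -48, 90, 81]

[-134, -48, -48, 90, 81]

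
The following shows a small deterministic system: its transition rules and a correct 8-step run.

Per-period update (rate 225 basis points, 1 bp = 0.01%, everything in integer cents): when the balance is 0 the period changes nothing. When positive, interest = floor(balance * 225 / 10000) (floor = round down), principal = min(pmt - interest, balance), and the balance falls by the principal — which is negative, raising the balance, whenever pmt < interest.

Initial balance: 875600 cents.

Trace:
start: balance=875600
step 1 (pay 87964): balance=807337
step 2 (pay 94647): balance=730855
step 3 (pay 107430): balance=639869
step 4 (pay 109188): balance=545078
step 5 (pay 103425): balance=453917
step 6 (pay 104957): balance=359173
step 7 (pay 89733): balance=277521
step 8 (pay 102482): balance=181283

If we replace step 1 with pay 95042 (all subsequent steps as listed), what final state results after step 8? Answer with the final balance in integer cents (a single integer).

173010

(re-executing from step 1 with the substitution; state before step 1: balance=875600)
step 1 (pay 95042): balance=800259
step 2 (pay 94647): balance=723617
step 3 (pay 107430): balance=632468
step 4 (pay 109188): balance=537510
step 5 (pay 103425): balance=446178
step 6 (pay 104957): balance=351260
step 7 (pay 89733): balance=269430
step 8 (pay 102482): balance=173010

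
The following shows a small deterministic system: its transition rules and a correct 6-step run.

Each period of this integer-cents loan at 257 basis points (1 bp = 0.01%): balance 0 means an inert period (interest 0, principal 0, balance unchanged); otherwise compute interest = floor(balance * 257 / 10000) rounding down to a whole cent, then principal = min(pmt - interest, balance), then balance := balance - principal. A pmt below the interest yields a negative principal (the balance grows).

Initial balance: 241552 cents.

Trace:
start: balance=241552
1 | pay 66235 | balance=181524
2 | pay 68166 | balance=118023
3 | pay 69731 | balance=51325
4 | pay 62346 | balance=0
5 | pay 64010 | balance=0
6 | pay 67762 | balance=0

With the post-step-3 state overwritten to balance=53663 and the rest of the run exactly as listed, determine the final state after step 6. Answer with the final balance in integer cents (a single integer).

state after step 3 := balance=53663
4 | pay 62346 | balance=0
5 | pay 64010 | balance=0
6 | pay 67762 | balance=0

0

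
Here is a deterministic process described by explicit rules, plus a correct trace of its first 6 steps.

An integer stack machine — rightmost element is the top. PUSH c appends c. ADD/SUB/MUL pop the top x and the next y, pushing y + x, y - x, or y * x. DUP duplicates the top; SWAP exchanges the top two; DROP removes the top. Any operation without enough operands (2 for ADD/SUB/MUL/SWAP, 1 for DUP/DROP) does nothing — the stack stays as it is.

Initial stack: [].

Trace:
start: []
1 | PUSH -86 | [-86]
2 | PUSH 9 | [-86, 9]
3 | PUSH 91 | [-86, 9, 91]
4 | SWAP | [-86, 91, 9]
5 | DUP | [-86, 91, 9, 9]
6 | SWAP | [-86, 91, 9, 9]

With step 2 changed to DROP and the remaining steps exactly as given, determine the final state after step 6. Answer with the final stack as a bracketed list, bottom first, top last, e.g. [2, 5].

[91, 91]

(re-executing from step 2 with the substitution; state before step 2: [-86])
2 | DROP | []
3 | PUSH 91 | [91]
4 | SWAP | [91]
5 | DUP | [91, 91]
6 | SWAP | [91, 91]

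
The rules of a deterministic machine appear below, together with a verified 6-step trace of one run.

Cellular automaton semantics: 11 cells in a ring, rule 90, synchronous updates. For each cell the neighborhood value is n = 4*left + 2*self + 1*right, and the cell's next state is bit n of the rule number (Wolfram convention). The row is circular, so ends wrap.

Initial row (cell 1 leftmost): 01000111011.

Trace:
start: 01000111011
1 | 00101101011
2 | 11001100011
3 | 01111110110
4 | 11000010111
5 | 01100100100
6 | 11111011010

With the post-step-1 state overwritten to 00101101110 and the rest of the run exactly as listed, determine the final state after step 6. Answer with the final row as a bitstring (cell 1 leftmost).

state after step 1 := 00101101110
2 | 01001101011
3 | 00111100011
4 | 11100110111
5 | 00111110100
6 | 01100010010

01100010010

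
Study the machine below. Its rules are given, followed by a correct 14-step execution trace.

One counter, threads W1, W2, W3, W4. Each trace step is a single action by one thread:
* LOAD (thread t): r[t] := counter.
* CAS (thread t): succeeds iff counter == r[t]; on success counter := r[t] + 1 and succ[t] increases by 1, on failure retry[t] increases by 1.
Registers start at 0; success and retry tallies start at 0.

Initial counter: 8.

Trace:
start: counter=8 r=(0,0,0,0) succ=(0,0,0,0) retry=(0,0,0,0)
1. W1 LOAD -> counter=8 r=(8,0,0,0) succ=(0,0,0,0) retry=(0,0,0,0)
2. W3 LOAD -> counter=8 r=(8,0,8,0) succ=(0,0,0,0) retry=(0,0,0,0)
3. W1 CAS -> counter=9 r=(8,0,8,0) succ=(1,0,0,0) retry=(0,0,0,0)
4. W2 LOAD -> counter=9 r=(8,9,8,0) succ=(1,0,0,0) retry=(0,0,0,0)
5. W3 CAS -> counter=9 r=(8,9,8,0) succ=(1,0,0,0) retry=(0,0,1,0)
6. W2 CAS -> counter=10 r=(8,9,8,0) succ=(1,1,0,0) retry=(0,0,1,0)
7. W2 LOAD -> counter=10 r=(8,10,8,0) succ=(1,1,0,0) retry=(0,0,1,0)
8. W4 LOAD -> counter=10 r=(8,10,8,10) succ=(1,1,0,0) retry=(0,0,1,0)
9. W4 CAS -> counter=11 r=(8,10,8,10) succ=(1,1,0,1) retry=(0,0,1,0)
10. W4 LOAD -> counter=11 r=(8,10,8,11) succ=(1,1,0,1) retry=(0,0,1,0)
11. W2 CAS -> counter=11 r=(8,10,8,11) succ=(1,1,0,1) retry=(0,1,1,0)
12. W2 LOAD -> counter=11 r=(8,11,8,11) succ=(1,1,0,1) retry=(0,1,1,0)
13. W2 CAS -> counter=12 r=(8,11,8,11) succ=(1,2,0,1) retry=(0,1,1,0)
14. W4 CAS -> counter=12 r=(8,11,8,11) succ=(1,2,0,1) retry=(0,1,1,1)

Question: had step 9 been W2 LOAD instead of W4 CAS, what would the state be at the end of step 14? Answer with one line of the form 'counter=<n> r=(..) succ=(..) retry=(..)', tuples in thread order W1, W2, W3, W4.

(re-executing from step 9 with the substitution; state before step 9: counter=10 r=(8,10,8,10) succ=(1,1,0,0) retry=(0,0,1,0))
9. W2 LOAD -> counter=10 r=(8,10,8,10) succ=(1,1,0,0) retry=(0,0,1,0)
10. W4 LOAD -> counter=10 r=(8,10,8,10) succ=(1,1,0,0) retry=(0,0,1,0)
11. W2 CAS -> counter=11 r=(8,10,8,10) succ=(1,2,0,0) retry=(0,0,1,0)
12. W2 LOAD -> counter=11 r=(8,11,8,10) succ=(1,2,0,0) retry=(0,0,1,0)
13. W2 CAS -> counter=12 r=(8,11,8,10) succ=(1,3,0,0) retry=(0,0,1,0)
14. W4 CAS -> counter=12 r=(8,11,8,10) succ=(1,3,0,0) retry=(0,0,1,1)

counter=12 r=(8,11,8,10) succ=(1,3,0,0) retry=(0,0,1,1)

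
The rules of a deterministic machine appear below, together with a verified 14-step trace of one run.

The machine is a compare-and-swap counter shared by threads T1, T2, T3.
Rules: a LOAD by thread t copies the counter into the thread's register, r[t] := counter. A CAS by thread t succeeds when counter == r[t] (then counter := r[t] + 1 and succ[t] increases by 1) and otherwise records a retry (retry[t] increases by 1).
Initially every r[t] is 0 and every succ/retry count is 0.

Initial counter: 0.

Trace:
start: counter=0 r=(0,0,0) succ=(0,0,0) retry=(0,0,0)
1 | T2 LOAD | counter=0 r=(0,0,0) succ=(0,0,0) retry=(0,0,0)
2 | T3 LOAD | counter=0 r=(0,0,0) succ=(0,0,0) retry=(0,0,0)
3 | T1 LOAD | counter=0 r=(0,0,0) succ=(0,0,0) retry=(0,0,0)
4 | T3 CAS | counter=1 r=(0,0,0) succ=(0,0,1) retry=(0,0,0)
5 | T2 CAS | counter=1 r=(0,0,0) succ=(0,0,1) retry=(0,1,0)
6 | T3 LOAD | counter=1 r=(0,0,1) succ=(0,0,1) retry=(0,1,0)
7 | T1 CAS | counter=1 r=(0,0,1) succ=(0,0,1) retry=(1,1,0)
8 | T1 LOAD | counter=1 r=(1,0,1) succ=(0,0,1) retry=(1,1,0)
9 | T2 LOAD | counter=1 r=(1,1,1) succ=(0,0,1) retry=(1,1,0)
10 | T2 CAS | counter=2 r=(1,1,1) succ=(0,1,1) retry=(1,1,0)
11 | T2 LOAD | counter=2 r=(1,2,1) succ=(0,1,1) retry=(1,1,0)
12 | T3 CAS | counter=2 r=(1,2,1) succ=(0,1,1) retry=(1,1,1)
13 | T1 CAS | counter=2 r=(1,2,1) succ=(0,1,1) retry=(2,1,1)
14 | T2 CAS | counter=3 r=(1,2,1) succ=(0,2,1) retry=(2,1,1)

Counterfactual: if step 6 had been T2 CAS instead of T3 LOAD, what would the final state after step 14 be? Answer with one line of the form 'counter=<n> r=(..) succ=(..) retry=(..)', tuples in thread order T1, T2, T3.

(re-executing from step 6 with the substitution; state before step 6: counter=1 r=(0,0,0) succ=(0,0,1) retry=(0,1,0))
6 | T2 CAS | counter=1 r=(0,0,0) succ=(0,0,1) retry=(0,2,0)
7 | T1 CAS | counter=1 r=(0,0,0) succ=(0,0,1) retry=(1,2,0)
8 | T1 LOAD | counter=1 r=(1,0,0) succ=(0,0,1) retry=(1,2,0)
9 | T2 LOAD | counter=1 r=(1,1,0) succ=(0,0,1) retry=(1,2,0)
10 | T2 CAS | counter=2 r=(1,1,0) succ=(0,1,1) retry=(1,2,0)
11 | T2 LOAD | counter=2 r=(1,2,0) succ=(0,1,1) retry=(1,2,0)
12 | T3 CAS | counter=2 r=(1,2,0) succ=(0,1,1) retry=(1,2,1)
13 | T1 CAS | counter=2 r=(1,2,0) succ=(0,1,1) retry=(2,2,1)
14 | T2 CAS | counter=3 r=(1,2,0) succ=(0,2,1) retry=(2,2,1)

counter=3 r=(1,2,0) succ=(0,2,1) retry=(2,2,1)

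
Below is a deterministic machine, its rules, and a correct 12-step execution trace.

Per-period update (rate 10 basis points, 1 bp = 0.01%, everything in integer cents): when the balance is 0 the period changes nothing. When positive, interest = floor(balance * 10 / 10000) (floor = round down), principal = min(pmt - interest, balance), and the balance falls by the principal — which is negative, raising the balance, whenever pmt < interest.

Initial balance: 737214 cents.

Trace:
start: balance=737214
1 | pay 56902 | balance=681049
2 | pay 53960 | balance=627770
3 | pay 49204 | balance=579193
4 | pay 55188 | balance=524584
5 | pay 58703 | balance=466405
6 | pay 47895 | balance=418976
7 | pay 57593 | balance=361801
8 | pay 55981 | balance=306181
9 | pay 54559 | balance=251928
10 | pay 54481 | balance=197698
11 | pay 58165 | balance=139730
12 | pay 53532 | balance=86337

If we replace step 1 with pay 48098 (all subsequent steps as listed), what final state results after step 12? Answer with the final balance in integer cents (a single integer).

(re-executing from step 1 with the substitution; state before step 1: balance=737214)
1 | pay 48098 | balance=689853
2 | pay 53960 | balance=636582
3 | pay 49204 | balance=588014
4 | pay 55188 | balance=533414
5 | pay 58703 | balance=475244
6 | pay 47895 | balance=427824
7 | pay 57593 | balance=370658
8 | pay 55981 | balance=315047
9 | pay 54559 | balance=260803
10 | pay 54481 | balance=206582
11 | pay 58165 | balance=148623
12 | pay 53532 | balance=95239

95239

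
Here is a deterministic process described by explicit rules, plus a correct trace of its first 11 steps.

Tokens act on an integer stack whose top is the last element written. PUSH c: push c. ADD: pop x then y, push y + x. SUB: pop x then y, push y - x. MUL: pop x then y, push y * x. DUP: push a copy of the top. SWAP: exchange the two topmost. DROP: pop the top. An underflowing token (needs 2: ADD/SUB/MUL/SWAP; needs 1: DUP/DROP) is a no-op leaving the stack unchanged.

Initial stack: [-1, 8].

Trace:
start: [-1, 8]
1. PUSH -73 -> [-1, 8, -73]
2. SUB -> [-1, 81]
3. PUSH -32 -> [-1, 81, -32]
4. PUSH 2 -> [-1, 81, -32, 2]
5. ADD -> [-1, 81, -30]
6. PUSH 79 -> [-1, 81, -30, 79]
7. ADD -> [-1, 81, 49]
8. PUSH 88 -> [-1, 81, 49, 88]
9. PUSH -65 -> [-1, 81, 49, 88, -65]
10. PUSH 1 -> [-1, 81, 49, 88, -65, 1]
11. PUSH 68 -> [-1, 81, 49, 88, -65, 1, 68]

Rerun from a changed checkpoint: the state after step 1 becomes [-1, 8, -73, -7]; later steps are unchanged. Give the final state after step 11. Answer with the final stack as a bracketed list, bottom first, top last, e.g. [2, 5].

[-1, 8, -66, 49, 88, -65, 1, 68]

state after step 1 := [-1, 8, -73, -7]
2. SUB -> [-1, 8, -66]
3. PUSH -32 -> [-1, 8, -66, -32]
4. PUSH 2 -> [-1, 8, -66, -32, 2]
5. ADD -> [-1, 8, -66, -30]
6. PUSH 79 -> [-1, 8, -66, -30, 79]
7. ADD -> [-1, 8, -66, 49]
8. PUSH 88 -> [-1, 8, -66, 49, 88]
9. PUSH -65 -> [-1, 8, -66, 49, 88, -65]
10. PUSH 1 -> [-1, 8, -66, 49, 88, -65, 1]
11. PUSH 68 -> [-1, 8, -66, 49, 88, -65, 1, 68]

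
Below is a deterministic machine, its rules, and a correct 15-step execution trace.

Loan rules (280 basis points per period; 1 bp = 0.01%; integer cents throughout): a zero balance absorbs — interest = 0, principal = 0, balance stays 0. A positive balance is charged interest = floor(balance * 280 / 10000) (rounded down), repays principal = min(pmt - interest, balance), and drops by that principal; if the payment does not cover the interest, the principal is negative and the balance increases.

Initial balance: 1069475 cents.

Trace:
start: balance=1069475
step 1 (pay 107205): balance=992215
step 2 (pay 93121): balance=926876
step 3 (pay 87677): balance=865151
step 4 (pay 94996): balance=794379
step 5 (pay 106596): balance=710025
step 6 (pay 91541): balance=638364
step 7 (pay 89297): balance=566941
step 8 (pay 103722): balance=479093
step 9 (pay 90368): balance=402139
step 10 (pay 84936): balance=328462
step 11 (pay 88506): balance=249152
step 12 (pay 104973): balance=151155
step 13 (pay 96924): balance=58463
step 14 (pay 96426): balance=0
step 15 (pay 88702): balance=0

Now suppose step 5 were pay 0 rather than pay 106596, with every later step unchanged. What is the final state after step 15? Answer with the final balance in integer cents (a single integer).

(re-executing from step 5 with the substitution; state before step 5: balance=794379)
step 5 (pay 0): balance=816621
step 6 (pay 91541): balance=747945
step 7 (pay 89297): balance=679590
step 8 (pay 103722): balance=594896
step 9 (pay 90368): balance=521185
step 10 (pay 84936): balance=450842
step 11 (pay 88506): balance=374959
step 12 (pay 104973): balance=280484
step 13 (pay 96924): balance=191413
step 14 (pay 96426): balance=100346
step 15 (pay 88702): balance=14453

14453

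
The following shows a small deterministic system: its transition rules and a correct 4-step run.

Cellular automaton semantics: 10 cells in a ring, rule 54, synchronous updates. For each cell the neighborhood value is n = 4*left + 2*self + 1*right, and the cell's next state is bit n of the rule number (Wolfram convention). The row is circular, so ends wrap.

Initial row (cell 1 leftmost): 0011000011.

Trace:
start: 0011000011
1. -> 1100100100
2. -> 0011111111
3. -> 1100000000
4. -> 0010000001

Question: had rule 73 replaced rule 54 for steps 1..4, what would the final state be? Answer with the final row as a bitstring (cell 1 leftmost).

(re-executing steps 1..4 under rule 73; state before step 1: 0011000011)
1. -> 0011011011
2. -> 0011011011
3. -> 0011011011
4. -> 0011011011

0011011011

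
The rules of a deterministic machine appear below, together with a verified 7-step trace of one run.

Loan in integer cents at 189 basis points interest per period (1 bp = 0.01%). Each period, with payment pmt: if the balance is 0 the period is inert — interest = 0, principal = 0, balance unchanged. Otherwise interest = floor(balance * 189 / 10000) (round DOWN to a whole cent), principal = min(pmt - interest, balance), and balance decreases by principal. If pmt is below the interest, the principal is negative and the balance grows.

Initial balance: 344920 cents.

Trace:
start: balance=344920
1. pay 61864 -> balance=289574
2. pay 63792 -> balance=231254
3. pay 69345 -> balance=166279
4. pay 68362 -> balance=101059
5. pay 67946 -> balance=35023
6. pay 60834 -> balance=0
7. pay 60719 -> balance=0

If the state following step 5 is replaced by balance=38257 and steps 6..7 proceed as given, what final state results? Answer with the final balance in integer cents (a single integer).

0

state after step 5 := balance=38257
6. pay 60834 -> balance=0
7. pay 60719 -> balance=0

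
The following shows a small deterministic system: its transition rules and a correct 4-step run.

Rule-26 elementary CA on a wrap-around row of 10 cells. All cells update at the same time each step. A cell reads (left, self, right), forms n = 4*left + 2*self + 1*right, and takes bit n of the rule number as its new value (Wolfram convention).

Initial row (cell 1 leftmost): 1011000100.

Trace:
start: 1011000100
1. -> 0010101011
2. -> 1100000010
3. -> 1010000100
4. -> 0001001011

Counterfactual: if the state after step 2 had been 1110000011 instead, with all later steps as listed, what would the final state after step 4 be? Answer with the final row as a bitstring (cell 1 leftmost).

0010101101

state after step 2 := 1110000011
3. -> 0001000110
4. -> 0010101101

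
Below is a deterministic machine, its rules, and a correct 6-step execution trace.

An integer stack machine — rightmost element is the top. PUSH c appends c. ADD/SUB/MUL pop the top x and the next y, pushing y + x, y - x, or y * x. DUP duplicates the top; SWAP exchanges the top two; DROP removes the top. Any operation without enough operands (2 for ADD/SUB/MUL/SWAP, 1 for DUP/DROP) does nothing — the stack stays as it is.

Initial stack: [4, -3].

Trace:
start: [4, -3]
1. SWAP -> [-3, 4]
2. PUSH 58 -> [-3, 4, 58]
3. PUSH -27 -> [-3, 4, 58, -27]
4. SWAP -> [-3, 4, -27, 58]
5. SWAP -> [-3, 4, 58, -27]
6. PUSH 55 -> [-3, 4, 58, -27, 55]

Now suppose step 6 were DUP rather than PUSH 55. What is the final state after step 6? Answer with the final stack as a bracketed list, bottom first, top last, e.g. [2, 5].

(re-executing from step 6 with the substitution; state before step 6: [-3, 4, 58, -27])
6. DUP -> [-3, 4, 58, -27, -27]

[-3, 4, 58, -27, -27]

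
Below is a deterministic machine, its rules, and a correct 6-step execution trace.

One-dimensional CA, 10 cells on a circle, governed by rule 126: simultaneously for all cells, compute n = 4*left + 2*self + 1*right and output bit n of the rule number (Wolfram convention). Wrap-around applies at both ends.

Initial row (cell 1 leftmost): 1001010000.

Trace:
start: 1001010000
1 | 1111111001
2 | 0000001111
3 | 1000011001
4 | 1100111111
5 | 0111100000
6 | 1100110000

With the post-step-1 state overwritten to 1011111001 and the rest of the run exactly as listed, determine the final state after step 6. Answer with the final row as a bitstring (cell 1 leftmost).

state after step 1 := 1011111001
2 | 1110001111
3 | 0011011000
4 | 0111111100
5 | 1100000110
6 | 1110001111

1110001111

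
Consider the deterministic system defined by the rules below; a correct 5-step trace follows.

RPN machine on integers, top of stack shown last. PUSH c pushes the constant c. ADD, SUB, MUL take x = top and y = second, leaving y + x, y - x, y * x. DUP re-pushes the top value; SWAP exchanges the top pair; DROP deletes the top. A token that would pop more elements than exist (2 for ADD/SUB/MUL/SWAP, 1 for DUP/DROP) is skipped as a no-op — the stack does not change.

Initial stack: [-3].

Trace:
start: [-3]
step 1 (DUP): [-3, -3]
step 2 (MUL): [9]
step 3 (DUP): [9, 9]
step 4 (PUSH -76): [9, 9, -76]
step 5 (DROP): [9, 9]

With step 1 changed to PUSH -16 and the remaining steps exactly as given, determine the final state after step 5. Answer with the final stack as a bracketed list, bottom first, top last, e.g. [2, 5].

(re-executing from step 1 with the substitution; state before step 1: [-3])
step 1 (PUSH -16): [-3, -16]
step 2 (MUL): [48]
step 3 (DUP): [48, 48]
step 4 (PUSH -76): [48, 48, -76]
step 5 (DROP): [48, 48]

[48, 48]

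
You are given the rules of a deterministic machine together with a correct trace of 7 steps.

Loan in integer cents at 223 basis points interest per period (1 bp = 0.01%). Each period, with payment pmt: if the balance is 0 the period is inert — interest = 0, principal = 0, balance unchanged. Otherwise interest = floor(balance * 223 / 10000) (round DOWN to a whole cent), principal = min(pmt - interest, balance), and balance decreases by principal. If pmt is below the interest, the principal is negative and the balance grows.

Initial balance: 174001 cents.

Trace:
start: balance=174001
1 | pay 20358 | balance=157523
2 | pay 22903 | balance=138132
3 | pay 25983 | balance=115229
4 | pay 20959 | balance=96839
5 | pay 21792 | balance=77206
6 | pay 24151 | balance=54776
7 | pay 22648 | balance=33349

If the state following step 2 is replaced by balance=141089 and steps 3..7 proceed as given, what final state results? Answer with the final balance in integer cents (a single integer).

state after step 2 := balance=141089
3 | pay 25983 | balance=118252
4 | pay 20959 | balance=99930
5 | pay 21792 | balance=80366
6 | pay 24151 | balance=58007
7 | pay 22648 | balance=36652

36652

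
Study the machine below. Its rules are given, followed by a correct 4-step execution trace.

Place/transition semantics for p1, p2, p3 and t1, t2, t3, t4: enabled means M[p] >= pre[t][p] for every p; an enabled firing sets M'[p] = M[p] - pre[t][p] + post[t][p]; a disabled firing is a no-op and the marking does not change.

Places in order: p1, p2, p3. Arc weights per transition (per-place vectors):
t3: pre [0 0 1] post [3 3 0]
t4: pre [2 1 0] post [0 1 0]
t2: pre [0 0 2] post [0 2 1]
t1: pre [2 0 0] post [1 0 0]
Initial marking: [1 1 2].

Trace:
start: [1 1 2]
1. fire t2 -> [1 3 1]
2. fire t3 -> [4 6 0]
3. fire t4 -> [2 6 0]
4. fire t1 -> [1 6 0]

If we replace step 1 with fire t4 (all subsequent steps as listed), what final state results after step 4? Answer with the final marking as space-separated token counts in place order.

1 4 1

(re-executing from step 1 with the substitution; state before step 1: [1 1 2])
1. fire t4 -> [1 1 2]
2. fire t3 -> [4 4 1]
3. fire t4 -> [2 4 1]
4. fire t1 -> [1 4 1]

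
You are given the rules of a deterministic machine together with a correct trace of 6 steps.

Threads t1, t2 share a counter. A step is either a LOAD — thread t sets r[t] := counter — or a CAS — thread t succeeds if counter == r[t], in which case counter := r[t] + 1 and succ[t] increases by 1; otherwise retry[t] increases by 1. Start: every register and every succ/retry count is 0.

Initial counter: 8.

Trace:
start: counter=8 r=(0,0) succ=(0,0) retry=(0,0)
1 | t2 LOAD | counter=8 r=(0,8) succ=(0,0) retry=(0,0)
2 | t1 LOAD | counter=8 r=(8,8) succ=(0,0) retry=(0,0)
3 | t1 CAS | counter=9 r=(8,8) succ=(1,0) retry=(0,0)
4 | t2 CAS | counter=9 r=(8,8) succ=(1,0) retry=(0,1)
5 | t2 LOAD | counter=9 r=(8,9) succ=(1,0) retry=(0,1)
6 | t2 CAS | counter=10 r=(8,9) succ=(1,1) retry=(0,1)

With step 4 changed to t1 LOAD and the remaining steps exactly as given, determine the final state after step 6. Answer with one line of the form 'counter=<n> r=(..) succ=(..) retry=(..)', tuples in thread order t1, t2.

(re-executing from step 4 with the substitution; state before step 4: counter=9 r=(8,8) succ=(1,0) retry=(0,0))
4 | t1 LOAD | counter=9 r=(9,8) succ=(1,0) retry=(0,0)
5 | t2 LOAD | counter=9 r=(9,9) succ=(1,0) retry=(0,0)
6 | t2 CAS | counter=10 r=(9,9) succ=(1,1) retry=(0,0)

counter=10 r=(9,9) succ=(1,1) retry=(0,0)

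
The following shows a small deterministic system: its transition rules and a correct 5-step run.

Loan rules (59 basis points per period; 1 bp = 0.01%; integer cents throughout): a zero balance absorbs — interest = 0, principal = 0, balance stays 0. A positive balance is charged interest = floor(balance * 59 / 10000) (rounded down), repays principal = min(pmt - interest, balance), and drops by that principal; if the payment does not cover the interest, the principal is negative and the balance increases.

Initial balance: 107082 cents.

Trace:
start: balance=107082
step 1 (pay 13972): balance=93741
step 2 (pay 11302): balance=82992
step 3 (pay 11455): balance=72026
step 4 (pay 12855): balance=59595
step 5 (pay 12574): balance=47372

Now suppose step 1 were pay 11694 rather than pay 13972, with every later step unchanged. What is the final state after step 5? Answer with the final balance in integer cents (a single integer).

49705

(re-executing from step 1 with the substitution; state before step 1: balance=107082)
step 1 (pay 11694): balance=96019
step 2 (pay 11302): balance=85283
step 3 (pay 11455): balance=74331
step 4 (pay 12855): balance=61914
step 5 (pay 12574): balance=49705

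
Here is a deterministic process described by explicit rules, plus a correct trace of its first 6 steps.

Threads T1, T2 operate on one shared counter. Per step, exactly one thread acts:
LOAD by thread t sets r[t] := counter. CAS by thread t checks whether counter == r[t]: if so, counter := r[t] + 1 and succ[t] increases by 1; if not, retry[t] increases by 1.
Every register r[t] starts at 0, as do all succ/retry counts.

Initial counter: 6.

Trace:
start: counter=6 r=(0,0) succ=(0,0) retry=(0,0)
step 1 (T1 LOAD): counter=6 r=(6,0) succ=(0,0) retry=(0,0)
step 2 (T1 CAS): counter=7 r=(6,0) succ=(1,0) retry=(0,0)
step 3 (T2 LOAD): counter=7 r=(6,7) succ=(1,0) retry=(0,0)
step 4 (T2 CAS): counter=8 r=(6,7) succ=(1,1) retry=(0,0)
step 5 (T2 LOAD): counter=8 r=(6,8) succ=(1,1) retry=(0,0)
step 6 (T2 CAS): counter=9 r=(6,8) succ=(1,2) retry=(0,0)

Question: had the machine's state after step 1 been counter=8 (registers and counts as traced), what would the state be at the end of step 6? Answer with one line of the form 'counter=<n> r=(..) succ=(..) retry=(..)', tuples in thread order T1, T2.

state after step 1 := counter=8 r=(6,0) succ=(0,0) retry=(0,0)
step 2 (T1 CAS): counter=8 r=(6,0) succ=(0,0) retry=(1,0)
step 3 (T2 LOAD): counter=8 r=(6,8) succ=(0,0) retry=(1,0)
step 4 (T2 CAS): counter=9 r=(6,8) succ=(0,1) retry=(1,0)
step 5 (T2 LOAD): counter=9 r=(6,9) succ=(0,1) retry=(1,0)
step 6 (T2 CAS): counter=10 r=(6,9) succ=(0,2) retry=(1,0)

counter=10 r=(6,9) succ=(0,2) retry=(1,0)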